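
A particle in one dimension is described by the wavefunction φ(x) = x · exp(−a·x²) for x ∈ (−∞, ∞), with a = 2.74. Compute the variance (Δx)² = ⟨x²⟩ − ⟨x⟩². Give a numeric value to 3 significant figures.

0.274

Compute ⟨x⟩ and ⟨x²⟩ separately, then (Δx)² = ⟨x²⟩ − ⟨x⟩².
Expand each integrand as polynomial × e^(−2ax²) and use ∫x^(2j)·e^(−2ax²) dx = (2j−1)!!/(4a)^j · √(π/(2a)), odd powers → 0; here √(π/(2a)) = 0.75715.
Normalization: ∫|φ|² dx = 0.069083.
⟨x⟩ = 0.0000 and ⟨x²⟩ = 0.27372.
(Δx)² = 0.27372 − (0.0000)² = 0.27372.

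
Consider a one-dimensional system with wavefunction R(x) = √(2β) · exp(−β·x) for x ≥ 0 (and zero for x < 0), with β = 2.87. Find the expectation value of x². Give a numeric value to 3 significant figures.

⟨x²⟩ = ∫ x²·|R|² dx (integrals over the domain).
Every integrand reduces to terms xʲ·e^(−2βx) on [0, ∞); use ∫₀^∞ xʲ·e^(−2βx) dx = j!/(2β)^(j+1).
⟨x²⟩ = 0.060702.

0.0607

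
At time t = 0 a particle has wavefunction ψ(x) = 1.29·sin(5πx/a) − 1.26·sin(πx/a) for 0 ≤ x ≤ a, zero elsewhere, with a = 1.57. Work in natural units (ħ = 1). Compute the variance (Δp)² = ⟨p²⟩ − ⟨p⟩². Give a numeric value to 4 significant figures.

53.18

Compute ⟨p⟩ and ⟨p²⟩ separately; (Δp)² = ⟨p²⟩ − ⟨p⟩².
d²/dx² sin(jπx/a) = −(jπ/a)²·sin(jπx/a); on 0 ≤ x ≤ a, ∫sin²(jπx/a) dx = a/2 and ∫sin(jπx/a)·sin(lπx/a) dx = 0 for j ≠ l, so only diagonal terms survive in ∫|ψ|² and ∫ψ·ψ″; ∫ψ·ψ′ dx = [ψ²/2] between the walls = 0.
Normalization: ∫|ψ|² dx = 2.5526.
⟨p⟩ = 0.0000 and ⟨p²⟩ = 53.183.
(Δp)² = 53.183 − (0.0000)² = 53.183.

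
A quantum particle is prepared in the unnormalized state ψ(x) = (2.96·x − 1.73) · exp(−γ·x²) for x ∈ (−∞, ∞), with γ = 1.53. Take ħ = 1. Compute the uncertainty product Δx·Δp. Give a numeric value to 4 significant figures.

Δx = √(⟨x²⟩−⟨x⟩²), Δp = √(⟨p²⟩−⟨p⟩²).
Expand each integrand as polynomial × e^(−2γx²) and use ∫x^(2j)·e^(−2γx²) dx = (2j−1)!!/(4γ)^j · √(π/(2γ)), odd powers → 0; here √(π/(2γ)) = 1.0132. Differentiate with the product rule, d/dx e^(−γx²) = −2γx·e^(−γx²).
Normalization: ∫|ψ|² dx = 4.4831.
⟨x⟩ = -0.37822, ⟨x²⟩ = 0.26914 ⇒ Δx = 0.35509.
⟨p⟩ = 0.0000, ⟨p²⟩ = 2.5201 ⇒ Δp = 1.5875.
Δx·Δp = 0.56370.

0.5637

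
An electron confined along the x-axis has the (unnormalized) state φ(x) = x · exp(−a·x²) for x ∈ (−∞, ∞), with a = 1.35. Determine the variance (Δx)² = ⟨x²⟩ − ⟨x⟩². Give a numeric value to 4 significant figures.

Compute ⟨x⟩ and ⟨x²⟩ separately, then (Δx)² = ⟨x²⟩ − ⟨x⟩².
Expand each integrand as polynomial × e^(−2ax²) and use ∫x^(2j)·e^(−2ax²) dx = (2j−1)!!/(4a)^j · √(π/(2a)), odd powers → 0; here √(π/(2a)) = 1.0787.
Normalization: ∫|φ|² dx = 0.19976.
⟨x⟩ = 0.0000 and ⟨x²⟩ = 0.55556.
(Δx)² = 0.55556 − (0.0000)² = 0.55556.

0.5556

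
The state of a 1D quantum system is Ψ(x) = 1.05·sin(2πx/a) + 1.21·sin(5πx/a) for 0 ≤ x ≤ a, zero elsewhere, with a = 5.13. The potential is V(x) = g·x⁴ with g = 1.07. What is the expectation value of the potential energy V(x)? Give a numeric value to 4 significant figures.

⟨V⟩ = ∫ V(x)·|Ψ|² dx / ∫|Ψ|² dx.
On 0 ≤ x ≤ a (j ≠ l): ∫sin²(jπx/a) dx = a/2, ∫sin(jπx/a)·sin(lπx/a) dx = 0; diagonal moments ∫x·sin²(jπx/a) dx = a²/4, ∫x²·sin²(jπx/a) dx = a³·(1/6 − 1/(4j²π²)); cross terms ∫x·sin(jπx/a)·sin(lπx/a) dx = 0 for j + l even and −4jla²/(π²(j² − l²)²) for j + l odd, ∫x²·sin(jπx/a)·sin(lπx/a) dx = (−1)^(j+l)·4jla³/(π²(j² − l²)²); higher powers the same way via product-to-sum and parts.
State is unnormalized: ∫|Ψ|² dx = 6.5833, and ∫Ψ*·V(x)·Ψ dx = 750.09, so ⟨V⟩ = 750.09 / 6.5833.
⟨V⟩ = 113.94.

113.9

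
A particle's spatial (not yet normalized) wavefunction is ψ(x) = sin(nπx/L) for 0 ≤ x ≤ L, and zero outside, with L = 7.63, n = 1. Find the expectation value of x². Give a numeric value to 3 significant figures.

⟨x²⟩ = ∫ x²·|ψ|² dx / ∫|ψ|² dx (integrals over the domain).
With sin²θ = (1 − cos2θ)/2 on 0 ≤ x ≤ L: ∫sin²(nπx/L) dx = L/2, ∫x·sin²(nπx/L) dx = L²/4, ∫x²·sin²(nπx/L) dx = L³·(1/6 − 1/(4n²π²)); higher powers xᵏ the same way, integrating xᵏ·cos(2nπx/L) by parts.
State is unnormalized: ∫|ψ|² dx = 3.8150, and ∫ψ*·x²·ψ dx = 62.781, so ⟨x²⟩ = 62.781 / 3.8150.
⟨x²⟩ = 16.456.

16.5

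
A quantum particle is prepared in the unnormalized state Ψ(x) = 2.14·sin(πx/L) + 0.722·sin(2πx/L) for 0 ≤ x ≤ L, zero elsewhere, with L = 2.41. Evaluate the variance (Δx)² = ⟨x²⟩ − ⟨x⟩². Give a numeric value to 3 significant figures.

Compute ⟨x⟩ and ⟨x²⟩ separately, then (Δx)² = ⟨x²⟩ − ⟨x⟩².
On 0 ≤ x ≤ L (j ≠ l): ∫sin²(jπx/L) dx = L/2, ∫sin(jπx/L)·sin(lπx/L) dx = 0; diagonal moments ∫x·sin²(jπx/L) dx = L²/4, ∫x²·sin²(jπx/L) dx = L³·(1/6 − 1/(4j²π²)); cross terms ∫x·sin(jπx/L)·sin(lπx/L) dx = 0 for j + l even and −4jlL²/(π²(j² − l²)²) for j + l odd, ∫x²·sin(jπx/L)·sin(lπx/L) dx = (−1)^(j+l)·4jlL³/(π²(j² − l²)²); higher powers the same way via product-to-sum and parts.
Normalization: ∫|Ψ|² dx = 6.1466.
⟨x⟩ = 0.94202 and ⟨x²⟩ = 1.0306.
(Δx)² = 1.0306 − (0.94202)² = 0.14316.

0.143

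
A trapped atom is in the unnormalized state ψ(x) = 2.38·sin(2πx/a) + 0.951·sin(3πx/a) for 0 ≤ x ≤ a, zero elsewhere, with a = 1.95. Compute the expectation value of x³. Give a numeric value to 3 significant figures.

⟨x³⟩ = ∫ x³·|ψ|² dx / ∫|ψ|² dx (integrals over the domain).
On 0 ≤ x ≤ a (j ≠ l): ∫sin²(jπx/a) dx = a/2, ∫sin(jπx/a)·sin(lπx/a) dx = 0; diagonal moments ∫x·sin²(jπx/a) dx = a²/4, ∫x²·sin²(jπx/a) dx = a³·(1/6 − 1/(4j²π²)); cross terms ∫x·sin(jπx/a)·sin(lπx/a) dx = 0 for j + l even and −4jla²/(π²(j² − l²)²) for j + l odd, ∫x²·sin(jπx/a)·sin(lπx/a) dx = (−1)^(j+l)·4jla³/(π²(j² − l²)²); higher powers the same way via product-to-sum and parts.
State is unnormalized: ∫|ψ|² dx = 6.4046, and ∫ψ*·x³·ψ dx = 5.5146, so ⟨x³⟩ = 5.5146 / 6.4046.
⟨x³⟩ = 0.86104.

0.861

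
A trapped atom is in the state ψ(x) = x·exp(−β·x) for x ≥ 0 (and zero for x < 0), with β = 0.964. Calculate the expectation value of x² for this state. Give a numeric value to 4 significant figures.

3.228

⟨x²⟩ = ∫ x²·|ψ|² dx / ∫|ψ|² dx (integrals over the domain).
Every integrand reduces to terms xʲ·e^(−2βx) on [0, ∞); use ∫₀^∞ xʲ·e^(−2βx) dx = j!/(2β)^(j+1).
State is unnormalized: ∫|ψ|² dx = 0.27907, and ∫ψ*·x²·ψ dx = 0.90090, so ⟨x²⟩ = 0.90090 / 0.27907.
⟨x²⟩ = 3.2283.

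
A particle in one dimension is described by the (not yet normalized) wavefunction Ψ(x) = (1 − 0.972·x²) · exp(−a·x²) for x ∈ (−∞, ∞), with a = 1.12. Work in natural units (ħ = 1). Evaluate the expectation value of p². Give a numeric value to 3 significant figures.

p² Ψ = −ħ² d²Ψ/dx²; ⟨p²⟩ = −ħ² ∫ Ψ*·Ψ'' dx / ∫|Ψ|² dx.
Expand each integrand as polynomial × e^(−2ax²) and use ∫x^(2j)·e^(−2ax²) dx = (2j−1)!!/(4a)^j · √(π/(2a)), odd powers → 0; here √(π/(2a)) = 1.1843. Differentiate with the product rule, d/dx e^(−ax²) = −2ax·e^(−ax²).
State is unnormalized: ∫|Ψ|² dx = 0.83763, and ∫Ψ*·(−ħ² Ψ'') dx = 2.3390, so ⟨p²⟩ = 2.3390 / 0.83763.
⟨p²⟩ = 2.7924.

2.79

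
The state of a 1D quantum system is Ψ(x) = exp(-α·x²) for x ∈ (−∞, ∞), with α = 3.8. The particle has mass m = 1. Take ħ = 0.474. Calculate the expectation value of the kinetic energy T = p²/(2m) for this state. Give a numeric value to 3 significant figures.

T = −(ħ²/2m) d²/dx², so ⟨T⟩ = −(ħ²/2m) ∫ Ψ*·Ψ'' dx / ∫|Ψ|² dx; with m = 1.
Gaussian moments: ∫x^(2j)·e^(−2αx²) dx = (2j−1)!!/(4α)^j · √(π/(2α)), odd powers integrate to 0; here √(π/(2α)) = 0.64294. Derivatives: d/dx e^(−αx²) = −2αx·e^(−αx²), d²/dx² e^(−αx²) = (4α²x² − 2α)·e^(−αx²).
State is unnormalized: ∫|Ψ|² dx = 0.64294, and ∫Ψ*·(−ħ²/2m · Ψ'') dx = 0.27446, so ⟨T⟩ = 0.27446 / 0.64294.
⟨T⟩ = 0.42688.

0.427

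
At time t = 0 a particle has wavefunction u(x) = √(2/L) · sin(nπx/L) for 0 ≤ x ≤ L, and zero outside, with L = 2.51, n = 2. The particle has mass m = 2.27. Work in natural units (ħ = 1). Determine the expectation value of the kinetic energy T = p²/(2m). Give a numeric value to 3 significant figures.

1.38

T = −(ħ²/2m) d²/dx², so ⟨T⟩ = −(ħ²/2m) ∫ u*·u'' dx; with m = 2.27.
d/dx sin(nπx/L) = (nπ/L)·cos(nπx/L) and d²/dx² sin(nπx/L) = −(nπ/L)²·sin(nπx/L); on 0 ≤ x ≤ L, ∫sin²(nπx/L) dx = L/2 and ∫sin(nπx/L)·cos(nπx/L) dx = 0.
⟨T⟩ = 1.3802.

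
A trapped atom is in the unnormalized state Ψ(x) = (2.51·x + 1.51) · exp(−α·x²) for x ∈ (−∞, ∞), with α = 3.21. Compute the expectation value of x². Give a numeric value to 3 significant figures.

⟨x²⟩ = ∫ x²·|Ψ|² dx / ∫|Ψ|² dx (integrals over the domain).
Expand each integrand as polynomial × e^(−2αx²) and use ∫x^(2j)·e^(−2αx²) dx = (2j−1)!!/(4α)^j · √(π/(2α)), odd powers → 0; here √(π/(2α)) = 0.69953.
State is unnormalized: ∫|Ψ|² dx = 1.9382, and ∫Ψ*·x²·Ψ dx = 0.20442, so ⟨x²⟩ = 0.20442 / 1.9382.
⟨x²⟩ = 0.10547.

0.105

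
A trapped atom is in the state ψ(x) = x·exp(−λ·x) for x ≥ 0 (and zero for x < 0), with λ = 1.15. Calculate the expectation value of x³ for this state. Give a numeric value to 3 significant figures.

⟨x³⟩ = ∫ x³·|ψ|² dx / ∫|ψ|² dx (integrals over the domain).
Every integrand reduces to terms xʲ·e^(−2λx) on [0, ∞); use ∫₀^∞ xʲ·e^(−2λx) dx = j!/(2λ)^(j+1).
State is unnormalized: ∫|ψ|² dx = 0.16438, and ∫ψ*·x³·ψ dx = 0.81061, so ⟨x³⟩ = 0.81061 / 0.16438.
⟨x³⟩ = 4.9314.

4.93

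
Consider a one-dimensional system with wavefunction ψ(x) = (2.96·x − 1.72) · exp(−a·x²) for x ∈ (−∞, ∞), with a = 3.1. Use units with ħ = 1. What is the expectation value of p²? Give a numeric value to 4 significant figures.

p² ψ = −ħ² d²ψ/dx²; ⟨p²⟩ = −ħ² ∫ ψ*·ψ'' dx / ∫|ψ|² dx.
Expand each integrand as polynomial × e^(−2ax²) and use ∫x^(2j)·e^(−2ax²) dx = (2j−1)!!/(4a)^j · √(π/(2a)), odd powers → 0; here √(π/(2a)) = 0.71183. Differentiate with the product rule, d/dx e^(−ax²) = −2ax·e^(−ax²).
State is unnormalized: ∫|ψ|² dx = 2.6089, and ∫ψ*·(−ħ² ψ'') dx = 11.206, so ⟨p²⟩ = 11.206 / 2.6089.
⟨p²⟩ = 4.2953.

4.295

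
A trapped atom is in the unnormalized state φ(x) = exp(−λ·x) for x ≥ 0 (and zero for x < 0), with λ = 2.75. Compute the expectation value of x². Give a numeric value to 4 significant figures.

⟨x²⟩ = ∫ x²·|φ|² dx / ∫|φ|² dx (integrals over the domain).
Every integrand reduces to terms xʲ·e^(−2λx) on [0, ∞); use ∫₀^∞ xʲ·e^(−2λx) dx = j!/(2λ)^(j+1).
State is unnormalized: ∫|φ|² dx = 0.18182, and ∫φ*·x²·φ dx = 0.012021, so ⟨x²⟩ = 0.012021 / 0.18182.
⟨x²⟩ = 0.066116.

0.06612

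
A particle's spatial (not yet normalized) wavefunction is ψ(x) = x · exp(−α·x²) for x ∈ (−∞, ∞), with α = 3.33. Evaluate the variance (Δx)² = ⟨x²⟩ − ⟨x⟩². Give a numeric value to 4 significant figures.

0.2252

Compute ⟨x⟩ and ⟨x²⟩ separately, then (Δx)² = ⟨x²⟩ − ⟨x⟩².
Expand each integrand as polynomial × e^(−2αx²) and use ∫x^(2j)·e^(−2αx²) dx = (2j−1)!!/(4α)^j · √(π/(2α)), odd powers → 0; here √(π/(2α)) = 0.68681.
Normalization: ∫|ψ|² dx = 0.051562.
⟨x⟩ = 0.0000 and ⟨x²⟩ = 0.22523.
(Δx)² = 0.22523 − (0.0000)² = 0.22523.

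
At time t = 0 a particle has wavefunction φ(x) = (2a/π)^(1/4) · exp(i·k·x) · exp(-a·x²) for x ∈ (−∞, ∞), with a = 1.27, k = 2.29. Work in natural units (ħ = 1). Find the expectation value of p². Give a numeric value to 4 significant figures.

p² φ = −ħ² d²φ/dx²; ⟨p²⟩ = −ħ² ∫ φ*·φ'' dx.
Gaussian moments: ∫x^(2j)·e^(−2ax²) dx = (2j−1)!!/(4a)^j · √(π/(2a)), odd powers integrate to 0; here √(π/(2a)) = 1.1121. Derivatives: φ′ = (ik − 2ax)·φ, φ″ = ((ik − 2ax)² − 2a)·φ; the odd-in-x pieces drop out.
⟨p²⟩ = 6.5141.

6.514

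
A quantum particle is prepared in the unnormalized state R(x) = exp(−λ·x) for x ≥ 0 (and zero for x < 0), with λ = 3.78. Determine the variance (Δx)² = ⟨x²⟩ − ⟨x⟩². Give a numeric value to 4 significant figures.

0.01750

Compute ⟨x⟩ and ⟨x²⟩ separately, then (Δx)² = ⟨x²⟩ − ⟨x⟩².
Every integrand reduces to terms xʲ·e^(−2λx) on [0, ∞); use ∫₀^∞ xʲ·e^(−2λx) dx = j!/(2λ)^(j+1).
Normalization: ∫|R|² dx = 0.13228.
⟨x⟩ = 0.13228 and ⟨x²⟩ = 0.034993.
(Δx)² = 0.034993 − (0.13228)² = 0.017497.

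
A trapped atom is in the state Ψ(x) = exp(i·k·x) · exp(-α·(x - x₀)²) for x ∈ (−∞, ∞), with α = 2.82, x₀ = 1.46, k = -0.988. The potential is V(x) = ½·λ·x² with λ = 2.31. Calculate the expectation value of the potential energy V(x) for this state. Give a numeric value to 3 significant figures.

⟨V⟩ = ∫ V(x)·|Ψ|² dx / ∫|Ψ|² dx.
Gaussian moments (u = x − x₀): ∫u^(2j)·e^(−2αu²) du = (2j−1)!!/(4α)^j · √(π/(2α)), odd powers integrate to 0; here √(π/(2α)) = 0.74634.
State is unnormalized: ∫|Ψ|² dx = 0.74634, and ∫Ψ*·V(x)·Ψ dx = 1.9139, so ⟨V⟩ = 1.9139 / 0.74634.
⟨V⟩ = 2.5644.

2.56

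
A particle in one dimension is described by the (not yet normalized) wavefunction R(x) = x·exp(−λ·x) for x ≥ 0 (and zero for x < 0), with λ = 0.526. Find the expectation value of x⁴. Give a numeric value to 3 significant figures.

⟨x⁴⟩ = ∫ x⁴·|R|² dx / ∫|R|² dx (integrals over the domain).
Every integrand reduces to terms xʲ·e^(−2λx) on [0, ∞); use ∫₀^∞ xʲ·e^(−2λx) dx = j!/(2λ)^(j+1).
State is unnormalized: ∫|R|² dx = 1.7178, and ∫R*·x⁴·R dx = 504.92, so ⟨x⁴⟩ = 504.92 / 1.7178.
⟨x⁴⟩ = 293.93.

294.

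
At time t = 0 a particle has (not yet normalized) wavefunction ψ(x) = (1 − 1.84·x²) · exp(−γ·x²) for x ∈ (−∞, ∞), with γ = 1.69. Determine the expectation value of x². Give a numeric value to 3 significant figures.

⟨x²⟩ = ∫ x²·|ψ|² dx / ∫|ψ|² dx (integrals over the domain).
Expand each integrand as polynomial × e^(−2γx²) and use ∫x^(2j)·e^(−2γx²) dx = (2j−1)!!/(4γ)^j · √(π/(2γ)), odd powers → 0; here √(π/(2γ)) = 0.96409.
State is unnormalized: ∫|ψ|² dx = 0.65354, and ∫ψ*·x²·ψ dx = 0.068195, so ⟨x²⟩ = 0.068195 / 0.65354.
⟨x²⟩ = 0.10435.

0.104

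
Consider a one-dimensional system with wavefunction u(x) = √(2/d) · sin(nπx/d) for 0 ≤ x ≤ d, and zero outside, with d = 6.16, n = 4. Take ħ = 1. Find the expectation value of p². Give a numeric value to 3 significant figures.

p² u = −ħ² d²u/dx²; ⟨p²⟩ = −ħ² ∫ u*·u'' dx.
d/dx sin(nπx/d) = (nπ/d)·cos(nπx/d) and d²/dx² sin(nπx/d) = −(nπ/d)²·sin(nπx/d); on 0 ≤ x ≤ d, ∫sin²(nπx/d) dx = d/2 and ∫sin(nπx/d)·cos(nπx/d) dx = 0.
⟨p²⟩ = 4.1616.

4.16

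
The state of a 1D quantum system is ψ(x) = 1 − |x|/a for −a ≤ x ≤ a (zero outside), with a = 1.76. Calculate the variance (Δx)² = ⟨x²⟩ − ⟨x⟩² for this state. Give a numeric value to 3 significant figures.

0.310

Compute ⟨x⟩ and ⟨x²⟩ separately, then (Δx)² = ⟨x²⟩ − ⟨x⟩².
ψ is even, so ∫ over [−a, a] = 2∫₀ᵃ with ψ = 1 − x/a there: ∫₀ᵃ (1 − x/a)² dx = a/3, ∫₀ᵃ x²(1 − x/a)² dx = a³/30, ∫₀ᵃ x⁴(1 − x/a)² dx = a⁵/105.
Normalization: ∫|ψ|² dx = 1.1733.
⟨x⟩ = 0.0000 and ⟨x²⟩ = 0.30976.
(Δx)² = 0.30976 − (0.0000)² = 0.30976.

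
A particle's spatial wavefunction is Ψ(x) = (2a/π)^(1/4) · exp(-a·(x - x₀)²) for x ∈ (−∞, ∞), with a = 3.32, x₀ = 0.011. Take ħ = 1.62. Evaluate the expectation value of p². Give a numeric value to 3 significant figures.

8.71

p² Ψ = −ħ² d²Ψ/dx²; ⟨p²⟩ = −ħ² ∫ Ψ*·Ψ'' dx.
Gaussian moments (u = x − x₀): ∫u^(2j)·e^(−2au²) du = (2j−1)!!/(4a)^j · √(π/(2a)), odd powers integrate to 0; here √(π/(2a)) = 0.68785. Derivatives: d/dx e^(−au²) = −2au·e^(−au²), d²/dx² e^(−au²) = (4a²u² − 2a)·e^(−au²).
⟨p²⟩ = 8.7130.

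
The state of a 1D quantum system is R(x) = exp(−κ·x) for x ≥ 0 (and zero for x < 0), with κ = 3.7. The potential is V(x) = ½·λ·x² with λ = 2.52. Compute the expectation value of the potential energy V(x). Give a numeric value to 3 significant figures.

⟨V⟩ = ∫ V(x)·|R|² dx / ∫|R|² dx.
Every integrand reduces to terms xʲ·e^(−2κx) on [0, ∞); use ∫₀^∞ xʲ·e^(−2κx) dx = j!/(2κ)^(j+1).
State is unnormalized: ∫|R|² dx = 0.13514, and ∫R*·V(x)·R dx = 0.0062188, so ⟨V⟩ = 0.0062188 / 0.13514.
⟨V⟩ = 0.046019.

0.0460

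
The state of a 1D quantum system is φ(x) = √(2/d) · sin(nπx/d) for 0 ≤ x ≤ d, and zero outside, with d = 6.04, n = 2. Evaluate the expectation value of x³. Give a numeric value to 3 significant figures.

⟨x³⟩ = ∫ x³·|φ|² dx (integrals over the domain).
With sin²θ = (1 − cos2θ)/2 on 0 ≤ x ≤ d: ∫sin²(nπx/d) dx = d/2, ∫x·sin²(nπx/d) dx = d²/4, ∫x²·sin²(nπx/d) dx = d³·(1/6 − 1/(4n²π²)); higher powers xᵏ the same way, integrating xᵏ·cos(2nπx/d) by parts.
⟨x³⟩ = 50.901.

50.9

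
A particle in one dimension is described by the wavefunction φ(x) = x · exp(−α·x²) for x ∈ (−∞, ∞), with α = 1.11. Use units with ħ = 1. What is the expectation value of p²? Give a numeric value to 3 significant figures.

p² φ = −ħ² d²φ/dx²; ⟨p²⟩ = −ħ² ∫ φ*·φ'' dx / ∫|φ|² dx.
Expand each integrand as polynomial × e^(−2αx²) and use ∫x^(2j)·e^(−2αx²) dx = (2j−1)!!/(4α)^j · √(π/(2α)), odd powers → 0; here √(π/(2α)) = 1.1896. Differentiate with the product rule, d/dx e^(−αx²) = −2αx·e^(−αx²).
State is unnormalized: ∫|φ|² dx = 0.26793, and ∫φ*·(−ħ² φ'') dx = 0.89219, so ⟨p²⟩ = 0.89219 / 0.26793.
⟨p²⟩ = 3.3300.

3.33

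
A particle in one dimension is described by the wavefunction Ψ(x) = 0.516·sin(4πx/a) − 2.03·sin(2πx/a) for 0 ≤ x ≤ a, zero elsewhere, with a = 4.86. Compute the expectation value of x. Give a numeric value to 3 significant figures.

⟨x⟩ = ∫ x·|Ψ|² dx / ∫|Ψ|² dx (integrals over the domain).
On 0 ≤ x ≤ a (j ≠ l): ∫sin²(jπx/a) dx = a/2, ∫sin(jπx/a)·sin(lπx/a) dx = 0; diagonal moments ∫x·sin²(jπx/a) dx = a²/4, ∫x²·sin²(jπx/a) dx = a³·(1/6 − 1/(4j²π²)); cross terms ∫x·sin(jπx/a)·sin(lπx/a) dx = 0 for j + l even and −4jla²/(π²(j² − l²)²) for j + l odd, ∫x²·sin(jπx/a)·sin(lπx/a) dx = (−1)^(j+l)·4jla³/(π²(j² − l²)²); higher powers the same way via product-to-sum and parts.
State is unnormalized: ∫|Ψ|² dx = 10.661, and ∫Ψ*·x·Ψ dx = 25.906, so ⟨x⟩ = 25.906 / 10.661.
⟨x⟩ = 2.4300.

2.43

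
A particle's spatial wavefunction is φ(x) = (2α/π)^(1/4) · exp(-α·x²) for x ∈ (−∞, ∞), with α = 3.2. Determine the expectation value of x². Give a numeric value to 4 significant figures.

⟨x²⟩ = ∫ x²·|φ|² dx (integrals over the domain).
Gaussian moments: ∫x^(2j)·e^(−2αx²) dx = (2j−1)!!/(4α)^j · √(π/(2α)), odd powers integrate to 0; here √(π/(2α)) = 0.70062.
⟨x²⟩ = 0.078125.

0.07813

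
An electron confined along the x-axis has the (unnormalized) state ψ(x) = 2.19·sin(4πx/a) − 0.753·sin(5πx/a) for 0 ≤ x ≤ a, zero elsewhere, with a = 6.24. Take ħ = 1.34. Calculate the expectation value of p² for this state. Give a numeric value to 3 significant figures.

p² ψ = −ħ² d²ψ/dx²; ⟨p²⟩ = −ħ² ∫ ψ*·ψ'' dx / ∫|ψ|² dx.
d²/dx² sin(jπx/a) = −(jπ/a)²·sin(jπx/a); on 0 ≤ x ≤ a, ∫sin²(jπx/a) dx = a/2 and ∫sin(jπx/a)·sin(lπx/a) dx = 0 for j ≠ l, so only diagonal terms survive in ∫|ψ|² and ∫ψ·ψ″; ∫ψ·ψ′ dx = [ψ²/2] between the walls = 0.
State is unnormalized: ∫|ψ|² dx = 16.733, and ∫ψ*·(−ħ² ψ'') dx = 129.10, so ⟨p²⟩ = 129.10 / 16.733.
⟨p²⟩ = 7.7152.

7.72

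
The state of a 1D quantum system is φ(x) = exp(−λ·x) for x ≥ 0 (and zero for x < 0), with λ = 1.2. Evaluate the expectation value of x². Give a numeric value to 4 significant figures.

⟨x²⟩ = ∫ x²·|φ|² dx / ∫|φ|² dx (integrals over the domain).
Every integrand reduces to terms xʲ·e^(−2λx) on [0, ∞); use ∫₀^∞ xʲ·e^(−2λx) dx = j!/(2λ)^(j+1).
State is unnormalized: ∫|φ|² dx = 0.41667, and ∫φ*·x²·φ dx = 0.14468, so ⟨x²⟩ = 0.14468 / 0.41667.
⟨x²⟩ = 0.34722.

0.3472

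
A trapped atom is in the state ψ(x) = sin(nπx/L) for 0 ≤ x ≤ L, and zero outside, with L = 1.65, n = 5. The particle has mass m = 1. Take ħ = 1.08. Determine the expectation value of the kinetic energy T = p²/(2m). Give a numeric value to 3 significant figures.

T = −(ħ²/2m) d²/dx², so ⟨T⟩ = −(ħ²/2m) ∫ ψ*·ψ'' dx / ∫|ψ|² dx; with m = 1.
d/dx sin(nπx/L) = (nπ/L)·cos(nπx/L) and d²/dx² sin(nπx/L) = −(nπ/L)²·sin(nπx/L); on 0 ≤ x ≤ L, ∫sin²(nπx/L) dx = L/2 and ∫sin(nπx/L)·cos(nπx/L) dx = 0.
State is unnormalized: ∫|ψ|² dx = 0.82500, and ∫ψ*·(−ħ²/2m · ψ'') dx = 43.606, so ⟨T⟩ = 43.606 / 0.82500.
⟨T⟩ = 52.855.

52.9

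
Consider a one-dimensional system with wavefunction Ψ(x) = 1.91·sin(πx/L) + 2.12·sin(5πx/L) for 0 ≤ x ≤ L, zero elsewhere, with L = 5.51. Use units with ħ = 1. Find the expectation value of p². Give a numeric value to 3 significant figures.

p² Ψ = −ħ² d²Ψ/dx²; ⟨p²⟩ = −ħ² ∫ Ψ*·Ψ'' dx / ∫|Ψ|² dx.
d²/dx² sin(jπx/L) = −(jπ/L)²·sin(jπx/L); on 0 ≤ x ≤ L, ∫sin²(jπx/L) dx = L/2 and ∫sin(jπx/L)·sin(lπx/L) dx = 0 for j ≠ l, so only diagonal terms survive in ∫|Ψ|² and ∫Ψ·Ψ″; ∫Ψ·Ψ′ dx = [Ψ²/2] between the walls = 0.
State is unnormalized: ∫|Ψ|² dx = 22.433, and ∫Ψ*·(−ħ² Ψ'') dx = 103.90, so ⟨p²⟩ = 103.90 / 22.433.
⟨p²⟩ = 4.6316.

4.63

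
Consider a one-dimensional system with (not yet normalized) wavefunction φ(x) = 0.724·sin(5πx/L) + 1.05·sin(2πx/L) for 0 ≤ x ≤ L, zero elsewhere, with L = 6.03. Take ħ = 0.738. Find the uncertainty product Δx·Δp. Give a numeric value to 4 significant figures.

Δx = √(⟨x²⟩−⟨x⟩²), Δp = √(⟨p²⟩−⟨p⟩²).
On 0 ≤ x ≤ L (j ≠ l): ∫sin²(jπx/L) dx = L/2, ∫sin(jπx/L)·sin(lπx/L) dx = 0; diagonal moments ∫x·sin²(jπx/L) dx = L²/4, ∫x²·sin²(jπx/L) dx = L³·(1/6 − 1/(4j²π²)); cross terms ∫x·sin(jπx/L)·sin(lπx/L) dx = 0 for j + l even and −4jlL²/(π²(j² − l²)²) for j + l odd, ∫x²·sin(jπx/L)·sin(lπx/L) dx = (−1)^(j+l)·4jlL³/(π²(j² − l²)²); higher powers the same way via product-to-sum and parts. d²/dx² sin(jπx/L) = −(jπ/L)²·sin(jπx/L); on 0 ≤ x ≤ L, ∫sin²(jπx/L) dx = L/2 and ∫sin(jπx/L)·sin(lπx/L) dx = 0 for j ≠ l, so only diagonal terms survive in ∫|φ|² and ∫φ·φ″; ∫φ·φ′ dx = [φ²/2] between the walls = 0.
Normalization: ∫|φ|² dx = 4.9044.
⟨x⟩ = 2.9114, ⟨x²⟩ = 11.160 ⇒ Δx = 1.6381.
⟨p⟩ = 0.0000, ⟨p²⟩ = 1.5917 ⇒ Δp = 1.2616.
Δx·Δp = 2.0667.

2.067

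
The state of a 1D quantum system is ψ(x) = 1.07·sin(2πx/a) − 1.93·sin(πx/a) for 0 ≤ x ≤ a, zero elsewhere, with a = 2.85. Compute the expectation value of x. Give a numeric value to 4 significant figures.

1.860

⟨x⟩ = ∫ x·|ψ|² dx / ∫|ψ|² dx (integrals over the domain).
On 0 ≤ x ≤ a (j ≠ l): ∫sin²(jπx/a) dx = a/2, ∫sin(jπx/a)·sin(lπx/a) dx = 0; diagonal moments ∫x·sin²(jπx/a) dx = a²/4, ∫x²·sin²(jπx/a) dx = a³·(1/6 − 1/(4j²π²)); cross terms ∫x·sin(jπx/a)·sin(lπx/a) dx = 0 for j + l even and −4jla²/(π²(j² − l²)²) for j + l odd, ∫x²·sin(jπx/a)·sin(lπx/a) dx = (−1)^(j+l)·4jla³/(π²(j² − l²)²); higher powers the same way via product-to-sum and parts.
State is unnormalized: ∫|ψ|² dx = 6.9395, and ∫ψ*·x·ψ dx = 12.910, so ⟨x⟩ = 12.910 / 6.9395.
⟨x⟩ = 1.8604.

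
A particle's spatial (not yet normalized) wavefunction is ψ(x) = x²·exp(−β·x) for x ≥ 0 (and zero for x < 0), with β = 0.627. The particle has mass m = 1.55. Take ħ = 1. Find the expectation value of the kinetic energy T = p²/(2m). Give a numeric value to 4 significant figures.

T = −(ħ²/2m) d²/dx², so ⟨T⟩ = −(ħ²/2m) ∫ ψ*·ψ'' dx / ∫|ψ|² dx; with m = 1.55.
Differentiate x²·exp(−β·x) with the product rule; every integrand then reduces to terms xʲ·e^(−2βx) on [0, ∞), with ∫₀^∞ xʲ·e^(−2βx) dx = j!/(2β)^(j+1).
State is unnormalized: ∫|ψ|² dx = 7.7397, and ∫ψ*·(−ħ²/2m · ψ'') dx = 0.32717, so ⟨T⟩ = 0.32717 / 7.7397.
⟨T⟩ = 0.042272.

0.04227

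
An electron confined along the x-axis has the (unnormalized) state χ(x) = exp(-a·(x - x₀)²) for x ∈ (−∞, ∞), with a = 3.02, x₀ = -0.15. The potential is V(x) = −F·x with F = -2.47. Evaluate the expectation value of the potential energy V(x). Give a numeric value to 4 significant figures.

⟨V⟩ = ∫ V(x)·|χ|² dx / ∫|χ|² dx.
Gaussian moments (u = x − x₀): ∫u^(2j)·e^(−2au²) du = (2j−1)!!/(4a)^j · √(π/(2a)), odd powers integrate to 0; here √(π/(2a)) = 0.72120.
State is unnormalized: ∫|χ|² dx = 0.72120, and ∫χ*·V(x)·χ dx = -0.26721, so ⟨V⟩ = -0.26721 / 0.72120.
⟨V⟩ = -0.37050.

-0.3705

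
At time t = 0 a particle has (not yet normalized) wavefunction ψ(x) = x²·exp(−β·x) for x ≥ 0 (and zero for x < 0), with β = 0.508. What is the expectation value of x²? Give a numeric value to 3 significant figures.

29.1

⟨x²⟩ = ∫ x²·|ψ|² dx / ∫|ψ|² dx (integrals over the domain).
Every integrand reduces to terms xʲ·e^(−2βx) on [0, ∞); use ∫₀^∞ xʲ·e^(−2βx) dx = j!/(2β)^(j+1).
State is unnormalized: ∫|ψ|² dx = 22.169, and ∫ψ*·x²·ψ dx = 644.28, so ⟨x²⟩ = 644.28 / 22.169.
⟨x²⟩ = 29.063.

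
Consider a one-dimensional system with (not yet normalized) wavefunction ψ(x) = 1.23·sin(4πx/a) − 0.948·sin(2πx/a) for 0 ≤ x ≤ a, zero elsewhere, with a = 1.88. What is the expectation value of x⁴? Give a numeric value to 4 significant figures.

⟨x⁴⟩ = ∫ x⁴·|ψ|² dx / ∫|ψ|² dx (integrals over the domain).
On 0 ≤ x ≤ a (j ≠ l): ∫sin²(jπx/a) dx = a/2, ∫sin(jπx/a)·sin(lπx/a) dx = 0; diagonal moments ∫x·sin²(jπx/a) dx = a²/4, ∫x²·sin²(jπx/a) dx = a³·(1/6 − 1/(4j²π²)); cross terms ∫x·sin(jπx/a)·sin(lπx/a) dx = 0 for j + l even and −4jla²/(π²(j² − l²)²) for j + l odd, ∫x²·sin(jπx/a)·sin(lπx/a) dx = (−1)^(j+l)·4jla³/(π²(j² − l²)²); higher powers the same way via product-to-sum and parts.
State is unnormalized: ∫|ψ|² dx = 2.2669, and ∫ψ*·x⁴·ψ dx = 3.2452, so ⟨x⁴⟩ = 3.2452 / 2.2669.
⟨x⁴⟩ = 1.4316.

1.432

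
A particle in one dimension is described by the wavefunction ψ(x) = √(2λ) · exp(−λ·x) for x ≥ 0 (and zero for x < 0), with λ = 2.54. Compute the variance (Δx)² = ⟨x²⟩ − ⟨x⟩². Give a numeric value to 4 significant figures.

Compute ⟨x⟩ and ⟨x²⟩ separately, then (Δx)² = ⟨x²⟩ − ⟨x⟩².
Every integrand reduces to terms xʲ·e^(−2λx) on [0, ∞); use ∫₀^∞ xʲ·e^(−2λx) dx = j!/(2λ)^(j+1).
⟨x⟩ = 0.19685 and ⟨x²⟩ = 0.077500.
(Δx)² = 0.077500 − (0.19685)² = 0.038750.

0.03875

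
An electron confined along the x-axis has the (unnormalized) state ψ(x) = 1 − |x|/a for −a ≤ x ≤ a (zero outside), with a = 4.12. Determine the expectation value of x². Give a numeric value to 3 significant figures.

1.70

⟨x²⟩ = ∫ x²·|ψ|² dx / ∫|ψ|² dx (integrals over the domain).
ψ is even, so ∫ over [−a, a] = 2∫₀ᵃ with ψ = 1 − x/a there: ∫₀ᵃ (1 − x/a)² dx = a/3, ∫₀ᵃ x²(1 − x/a)² dx = a³/30, ∫₀ᵃ x⁴(1 − x/a)² dx = a⁵/105.
State is unnormalized: ∫|ψ|² dx = 2.7467, and ∫ψ*·x²·ψ dx = 4.6623, so ⟨x²⟩ = 4.6623 / 2.7467.
⟨x²⟩ = 1.6974.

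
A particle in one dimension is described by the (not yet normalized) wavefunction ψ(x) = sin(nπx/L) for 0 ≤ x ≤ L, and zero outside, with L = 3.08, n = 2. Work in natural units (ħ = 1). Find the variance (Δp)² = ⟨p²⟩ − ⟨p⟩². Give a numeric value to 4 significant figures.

Compute ⟨p⟩ and ⟨p²⟩ separately; (Δp)² = ⟨p²⟩ − ⟨p⟩².
d/dx sin(nπx/L) = (nπ/L)·cos(nπx/L) and d²/dx² sin(nπx/L) = −(nπ/L)²·sin(nπx/L); on 0 ≤ x ≤ L, ∫sin²(nπx/L) dx = L/2 and ∫sin(nπx/L)·cos(nπx/L) dx = 0.
Normalization: ∫|ψ|² dx = 1.5400.
⟨p⟩ = 0.0000 and ⟨p²⟩ = 4.1616.
(Δp)² = 4.1616 − (0.0000)² = 4.1616.

4.162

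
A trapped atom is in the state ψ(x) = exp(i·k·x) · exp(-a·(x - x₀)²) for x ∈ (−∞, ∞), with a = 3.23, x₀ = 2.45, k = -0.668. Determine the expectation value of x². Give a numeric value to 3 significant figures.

⟨x²⟩ = ∫ x²·|ψ|² dx / ∫|ψ|² dx (integrals over the domain).
Gaussian moments (u = x − x₀): ∫u^(2j)·e^(−2au²) du = (2j−1)!!/(4a)^j · √(π/(2a)), odd powers integrate to 0; here √(π/(2a)) = 0.69736.
State is unnormalized: ∫|ψ|² dx = 0.69736, and ∫ψ*·x²·ψ dx = 4.2399, so ⟨x²⟩ = 4.2399 / 0.69736.
⟨x²⟩ = 6.0799.

6.08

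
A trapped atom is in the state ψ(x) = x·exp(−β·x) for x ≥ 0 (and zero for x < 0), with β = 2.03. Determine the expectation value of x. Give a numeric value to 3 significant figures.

0.739

⟨x⟩ = ∫ x·|ψ|² dx / ∫|ψ|² dx (integrals over the domain).
Every integrand reduces to terms xʲ·e^(−2βx) on [0, ∞); use ∫₀^∞ xʲ·e^(−2βx) dx = j!/(2β)^(j+1).
State is unnormalized: ∫|ψ|² dx = 0.029885, and ∫ψ*·x·ψ dx = 0.022082, so ⟨x⟩ = 0.022082 / 0.029885.
⟨x⟩ = 0.73892.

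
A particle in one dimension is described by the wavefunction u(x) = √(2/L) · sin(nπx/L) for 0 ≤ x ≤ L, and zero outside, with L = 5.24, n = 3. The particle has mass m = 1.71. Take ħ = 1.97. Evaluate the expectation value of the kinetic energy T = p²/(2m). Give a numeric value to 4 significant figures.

T = −(ħ²/2m) d²/dx², so ⟨T⟩ = −(ħ²/2m) ∫ u*·u'' dx; with m = 1.71.
d/dx sin(nπx/L) = (nπ/L)·cos(nπx/L) and d²/dx² sin(nπx/L) = −(nπ/L)²·sin(nπx/L); on 0 ≤ x ≤ L, ∫sin²(nπx/L) dx = L/2 and ∫sin(nπx/L)·cos(nπx/L) dx = 0.
⟨T⟩ = 3.6710.

3.671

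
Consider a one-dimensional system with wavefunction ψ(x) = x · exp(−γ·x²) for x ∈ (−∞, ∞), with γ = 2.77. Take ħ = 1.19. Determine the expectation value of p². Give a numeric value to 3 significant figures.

p² ψ = −ħ² d²ψ/dx²; ⟨p²⟩ = −ħ² ∫ ψ*·ψ'' dx / ∫|ψ|² dx.
Expand each integrand as polynomial × e^(−2γx²) and use ∫x^(2j)·e^(−2γx²) dx = (2j−1)!!/(4γ)^j · √(π/(2γ)), odd powers → 0; here √(π/(2γ)) = 0.75304. Differentiate with the product rule, d/dx e^(−γx²) = −2γx·e^(−γx²).
State is unnormalized: ∫|ψ|² dx = 0.067964, and ∫ψ*·(−ħ² ψ'') dx = 0.79979, so ⟨p²⟩ = 0.79979 / 0.067964.
⟨p²⟩ = 11.768.

11.8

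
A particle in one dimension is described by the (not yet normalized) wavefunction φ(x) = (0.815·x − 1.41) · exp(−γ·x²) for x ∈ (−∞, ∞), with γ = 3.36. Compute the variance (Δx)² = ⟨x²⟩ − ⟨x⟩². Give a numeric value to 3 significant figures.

0.0710

Compute ⟨x⟩ and ⟨x²⟩ separately, then (Δx)² = ⟨x²⟩ − ⟨x⟩².
Expand each integrand as polynomial × e^(−2γx²) and use ∫x^(2j)·e^(−2γx²) dx = (2j−1)!!/(4γ)^j · √(π/(2γ)), odd powers → 0; here √(π/(2γ)) = 0.68374.
Normalization: ∫|φ|² dx = 1.3931.
⟨x⟩ = -0.083928 and ⟨x²⟩ = 0.078014.
(Δx)² = 0.078014 − (-0.083928)² = 0.070970.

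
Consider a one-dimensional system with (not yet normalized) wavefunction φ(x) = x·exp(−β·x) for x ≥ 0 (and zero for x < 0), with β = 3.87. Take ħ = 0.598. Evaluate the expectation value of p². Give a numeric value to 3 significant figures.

p² φ = −ħ² d²φ/dx²; ⟨p²⟩ = −ħ² ∫ φ*·φ'' dx / ∫|φ|² dx.
Differentiate x·exp(−β·x) with the product rule; every integrand then reduces to terms xʲ·e^(−2βx) on [0, ∞), with ∫₀^∞ xʲ·e^(−2βx) dx = j!/(2β)^(j+1).
State is unnormalized: ∫|φ|² dx = 0.0043133, and ∫φ*·(−ħ² φ'') dx = 0.023101, so ⟨p²⟩ = 0.023101 / 0.0043133.
⟨p²⟩ = 5.3558.

5.36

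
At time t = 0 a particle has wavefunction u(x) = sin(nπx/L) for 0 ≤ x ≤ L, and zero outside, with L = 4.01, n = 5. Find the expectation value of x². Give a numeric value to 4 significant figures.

⟨x²⟩ = ∫ x²·|u|² dx / ∫|u|² dx (integrals over the domain).
With sin²θ = (1 − cos2θ)/2 on 0 ≤ x ≤ L: ∫sin²(nπx/L) dx = L/2, ∫x·sin²(nπx/L) dx = L²/4, ∫x²·sin²(nπx/L) dx = L³·(1/6 − 1/(4n²π²)); higher powers xᵏ the same way, integrating xᵏ·cos(2nπx/L) by parts.
State is unnormalized: ∫|u|² dx = 2.0050, and ∫u*·x²·u dx = 10.682, so ⟨x²⟩ = 10.682 / 2.0050.
⟨x²⟩ = 5.3274.

5.327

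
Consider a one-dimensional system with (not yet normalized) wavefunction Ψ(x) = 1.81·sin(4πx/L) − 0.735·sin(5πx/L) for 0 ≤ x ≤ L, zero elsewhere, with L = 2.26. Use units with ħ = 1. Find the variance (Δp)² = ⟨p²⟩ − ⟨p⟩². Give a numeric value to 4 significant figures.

33.38

Compute ⟨p⟩ and ⟨p²⟩ separately; (Δp)² = ⟨p²⟩ − ⟨p⟩².
d²/dx² sin(jπx/L) = −(jπ/L)²·sin(jπx/L); on 0 ≤ x ≤ L, ∫sin²(jπx/L) dx = L/2 and ∫sin(jπx/L)·sin(lπx/L) dx = 0 for j ≠ l, so only diagonal terms survive in ∫|Ψ|² and ∫Ψ·Ψ″; ∫Ψ·Ψ′ dx = [Ψ²/2] between the walls = 0.
Normalization: ∫|Ψ|² dx = 4.3124.
⟨p⟩ = 0.0000 and ⟨p²⟩ = 33.379.
(Δp)² = 33.379 − (0.0000)² = 33.379.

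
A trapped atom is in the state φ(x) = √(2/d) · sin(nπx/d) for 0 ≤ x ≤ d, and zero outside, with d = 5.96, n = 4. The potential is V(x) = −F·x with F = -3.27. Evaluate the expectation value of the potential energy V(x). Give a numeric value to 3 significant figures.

⟨V⟩ = ∫ V(x)·|φ|² dx.
With sin²θ = (1 − cos2θ)/2 on 0 ≤ x ≤ d: ∫sin²(nπx/d) dx = d/2, ∫x·sin²(nπx/d) dx = d²/4, ∫x²·sin²(nπx/d) dx = d³·(1/6 − 1/(4n²π²)); higher powers xᵏ the same way, integrating xᵏ·cos(2nπx/d) by parts.
⟨V⟩ = 9.7446.

9.74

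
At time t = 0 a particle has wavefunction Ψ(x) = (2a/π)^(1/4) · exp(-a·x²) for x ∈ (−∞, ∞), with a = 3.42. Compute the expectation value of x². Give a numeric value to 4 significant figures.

0.07310

⟨x²⟩ = ∫ x²·|Ψ|² dx (integrals over the domain).
Gaussian moments: ∫x^(2j)·e^(−2ax²) dx = (2j−1)!!/(4a)^j · √(π/(2a)), odd powers integrate to 0; here √(π/(2a)) = 0.67771.
⟨x²⟩ = 0.073099.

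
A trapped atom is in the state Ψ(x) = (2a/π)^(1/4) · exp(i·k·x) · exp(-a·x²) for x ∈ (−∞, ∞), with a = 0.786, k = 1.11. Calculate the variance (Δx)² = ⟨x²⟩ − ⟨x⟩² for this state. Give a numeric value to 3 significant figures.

Compute ⟨x⟩ and ⟨x²⟩ separately, then (Δx)² = ⟨x²⟩ − ⟨x⟩².
Gaussian moments: ∫x^(2j)·e^(−2ax²) dx = (2j−1)!!/(4a)^j · √(π/(2a)), odd powers integrate to 0; here √(π/(2a)) = 1.4137.
⟨x⟩ = 0.0000 and ⟨x²⟩ = 0.31807.
(Δx)² = 0.31807 − (0.0000)² = 0.31807.

0.318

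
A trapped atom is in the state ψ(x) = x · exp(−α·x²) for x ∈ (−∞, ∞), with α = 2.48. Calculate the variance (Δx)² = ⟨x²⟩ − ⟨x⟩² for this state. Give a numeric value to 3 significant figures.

Compute ⟨x⟩ and ⟨x²⟩ separately, then (Δx)² = ⟨x²⟩ − ⟨x⟩².
Expand each integrand as polynomial × e^(−2αx²) and use ∫x^(2j)·e^(−2αx²) dx = (2j−1)!!/(4α)^j · √(π/(2α)), odd powers → 0; here √(π/(2α)) = 0.79586.
Normalization: ∫|ψ|² dx = 0.080227.
⟨x⟩ = 0.0000 and ⟨x²⟩ = 0.30242.
(Δx)² = 0.30242 − (0.0000)² = 0.30242.

0.302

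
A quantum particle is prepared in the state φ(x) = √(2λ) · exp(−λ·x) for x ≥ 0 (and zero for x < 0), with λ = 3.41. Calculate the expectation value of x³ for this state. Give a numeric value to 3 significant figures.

⟨x³⟩ = ∫ x³·|φ|² dx (integrals over the domain).
Every integrand reduces to terms xʲ·e^(−2λx) on [0, ∞); use ∫₀^∞ xʲ·e^(−2λx) dx = j!/(2λ)^(j+1).
⟨x³⟩ = 0.018915.

0.0189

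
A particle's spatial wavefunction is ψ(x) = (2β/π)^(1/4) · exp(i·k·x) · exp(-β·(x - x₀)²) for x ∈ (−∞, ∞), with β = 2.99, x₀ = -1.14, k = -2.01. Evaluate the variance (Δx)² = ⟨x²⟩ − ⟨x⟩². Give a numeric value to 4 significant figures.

0.08361

Compute ⟨x⟩ and ⟨x²⟩ separately, then (Δx)² = ⟨x²⟩ − ⟨x⟩².
Gaussian moments (u = x − x₀): ∫u^(2j)·e^(−2βu²) du = (2j−1)!!/(4β)^j · √(π/(2β)), odd powers integrate to 0; here √(π/(2β)) = 0.72481.
⟨x⟩ = -1.1400 and ⟨x²⟩ = 1.3832.
(Δx)² = 1.3832 − (-1.1400)² = 0.083612.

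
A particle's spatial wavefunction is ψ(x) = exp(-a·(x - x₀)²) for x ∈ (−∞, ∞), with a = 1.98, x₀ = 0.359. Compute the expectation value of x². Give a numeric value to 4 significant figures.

⟨x²⟩ = ∫ x²·|ψ|² dx / ∫|ψ|² dx (integrals over the domain).
Gaussian moments (u = x − x₀): ∫u^(2j)·e^(−2au²) du = (2j−1)!!/(4a)^j · √(π/(2a)), odd powers integrate to 0; here √(π/(2a)) = 0.89069.
State is unnormalized: ∫|ψ|² dx = 0.89069, and ∫ψ*·x²·ψ dx = 0.22725, so ⟨x²⟩ = 0.22725 / 0.89069.
⟨x²⟩ = 0.25514.

0.2551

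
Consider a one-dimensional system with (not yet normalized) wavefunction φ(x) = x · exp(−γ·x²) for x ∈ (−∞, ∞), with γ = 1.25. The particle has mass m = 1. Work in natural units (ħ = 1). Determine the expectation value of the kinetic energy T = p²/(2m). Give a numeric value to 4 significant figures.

1.875

T = −(ħ²/2m) d²/dx², so ⟨T⟩ = −(ħ²/2m) ∫ φ*·φ'' dx / ∫|φ|² dx; with m = 1.
Expand each integrand as polynomial × e^(−2γx²) and use ∫x^(2j)·e^(−2γx²) dx = (2j−1)!!/(4γ)^j · √(π/(2γ)), odd powers → 0; here √(π/(2γ)) = 1.1210. Differentiate with the product rule, d/dx e^(−γx²) = −2γx·e^(−γx²).
State is unnormalized: ∫|φ|² dx = 0.22420, and ∫φ*·(−ħ²/2m · φ'') dx = 0.42037, so ⟨T⟩ = 0.42037 / 0.22420.
⟨T⟩ = 1.8750.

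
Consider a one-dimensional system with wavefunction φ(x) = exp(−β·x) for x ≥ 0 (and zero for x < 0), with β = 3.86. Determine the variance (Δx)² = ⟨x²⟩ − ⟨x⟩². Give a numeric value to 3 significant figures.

0.0168

Compute ⟨x⟩ and ⟨x²⟩ separately, then (Δx)² = ⟨x²⟩ − ⟨x⟩².
Every integrand reduces to terms xʲ·e^(−2βx) on [0, ∞); use ∫₀^∞ xʲ·e^(−2βx) dx = j!/(2β)^(j+1).
Normalization: ∫|φ|² dx = 0.12953.
⟨x⟩ = 0.12953 and ⟨x²⟩ = 0.033558.
(Δx)² = 0.033558 − (0.12953)² = 0.016779.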